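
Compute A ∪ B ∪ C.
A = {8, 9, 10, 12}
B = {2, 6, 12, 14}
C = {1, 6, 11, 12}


Set A = {8, 9, 10, 12}
Set B = {2, 6, 12, 14}
Set C = {1, 6, 11, 12}
First, A ∪ B = {2, 6, 8, 9, 10, 12, 14}
Then, (A ∪ B) ∪ C = {1, 2, 6, 8, 9, 10, 11, 12, 14}

{1, 2, 6, 8, 9, 10, 11, 12, 14}


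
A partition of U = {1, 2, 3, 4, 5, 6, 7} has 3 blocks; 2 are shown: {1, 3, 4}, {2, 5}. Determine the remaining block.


U = {1, 2, 3, 4, 5, 6, 7}
Shown blocks: {1, 3, 4}, {2, 5}
A partition's blocks are pairwise disjoint and cover U, so the missing block = U \ (union of shown blocks).
Union of shown blocks: {1, 2, 3, 4, 5}
Missing block = U \ (union) = {6, 7}

{6, 7}


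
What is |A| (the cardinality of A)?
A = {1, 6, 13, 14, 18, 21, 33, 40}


Set A = {1, 6, 13, 14, 18, 21, 33, 40}
Listing elements: 1, 6, 13, 14, 18, 21, 33, 40
Counting: 8 elements
|A| = 8

8


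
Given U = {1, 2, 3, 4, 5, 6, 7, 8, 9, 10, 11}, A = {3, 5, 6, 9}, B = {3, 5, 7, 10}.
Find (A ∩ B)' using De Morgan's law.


U = {1, 2, 3, 4, 5, 6, 7, 8, 9, 10, 11}
A = {3, 5, 6, 9}, B = {3, 5, 7, 10}
A ∩ B = {3, 5}
(A ∩ B)' = U \ (A ∩ B) = {1, 2, 4, 6, 7, 8, 9, 10, 11}
Verification via A' ∪ B': A' = {1, 2, 4, 7, 8, 10, 11}, B' = {1, 2, 4, 6, 8, 9, 11}
A' ∪ B' = {1, 2, 4, 6, 7, 8, 9, 10, 11} ✓

{1, 2, 4, 6, 7, 8, 9, 10, 11}


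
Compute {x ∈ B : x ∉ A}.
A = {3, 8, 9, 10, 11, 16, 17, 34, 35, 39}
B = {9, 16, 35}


Set A = {3, 8, 9, 10, 11, 16, 17, 34, 35, 39}
Set B = {9, 16, 35}
Check each element of B against A:
9 ∈ A, 16 ∈ A, 35 ∈ A
Elements of B not in A: {}

{}


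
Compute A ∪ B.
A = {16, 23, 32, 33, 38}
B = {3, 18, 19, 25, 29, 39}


Set A = {16, 23, 32, 33, 38}
Set B = {3, 18, 19, 25, 29, 39}
A ∪ B includes all elements in either set.
Elements from A: {16, 23, 32, 33, 38}
Elements from B not already included: {3, 18, 19, 25, 29, 39}
A ∪ B = {3, 16, 18, 19, 23, 25, 29, 32, 33, 38, 39}

{3, 16, 18, 19, 23, 25, 29, 32, 33, 38, 39}


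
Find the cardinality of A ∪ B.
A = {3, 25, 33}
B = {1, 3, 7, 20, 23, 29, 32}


Set A = {3, 25, 33}, |A| = 3
Set B = {1, 3, 7, 20, 23, 29, 32}, |B| = 7
A ∩ B = {3}, |A ∩ B| = 1
|A ∪ B| = |A| + |B| - |A ∩ B| = 3 + 7 - 1 = 9

9


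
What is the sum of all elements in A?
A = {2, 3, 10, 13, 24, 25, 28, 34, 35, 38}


Set A = {2, 3, 10, 13, 24, 25, 28, 34, 35, 38}
Sum = 2 + 3 + 10 + 13 + 24 + 25 + 28 + 34 + 35 + 38 = 212

212


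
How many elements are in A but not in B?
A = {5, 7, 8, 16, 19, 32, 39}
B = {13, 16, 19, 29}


Set A = {5, 7, 8, 16, 19, 32, 39}
Set B = {13, 16, 19, 29}
A \ B = {5, 7, 8, 32, 39}
|A \ B| = 5

5


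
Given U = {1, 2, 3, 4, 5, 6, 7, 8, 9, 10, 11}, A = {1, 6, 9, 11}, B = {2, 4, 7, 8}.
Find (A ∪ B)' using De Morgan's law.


U = {1, 2, 3, 4, 5, 6, 7, 8, 9, 10, 11}
A = {1, 6, 9, 11}, B = {2, 4, 7, 8}
A ∪ B = {1, 2, 4, 6, 7, 8, 9, 11}
(A ∪ B)' = U \ (A ∪ B) = {3, 5, 10}
Verification via A' ∩ B': A' = {2, 3, 4, 5, 7, 8, 10}, B' = {1, 3, 5, 6, 9, 10, 11}
A' ∩ B' = {3, 5, 10} ✓

{3, 5, 10}


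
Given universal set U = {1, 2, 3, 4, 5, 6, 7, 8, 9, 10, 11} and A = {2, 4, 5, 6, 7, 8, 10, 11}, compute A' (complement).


Universal set U = {1, 2, 3, 4, 5, 6, 7, 8, 9, 10, 11}
Set A = {2, 4, 5, 6, 7, 8, 10, 11}
A' = U \ A = elements in U but not in A
Checking each element of U:
1 (not in A, include), 2 (in A, exclude), 3 (not in A, include), 4 (in A, exclude), 5 (in A, exclude), 6 (in A, exclude), 7 (in A, exclude), 8 (in A, exclude), 9 (not in A, include), 10 (in A, exclude), 11 (in A, exclude)
A' = {1, 3, 9}

{1, 3, 9}


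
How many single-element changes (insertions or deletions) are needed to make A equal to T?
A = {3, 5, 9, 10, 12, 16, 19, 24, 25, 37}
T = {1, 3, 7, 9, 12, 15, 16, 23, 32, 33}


Set A = {3, 5, 9, 10, 12, 16, 19, 24, 25, 37}
Set T = {1, 3, 7, 9, 12, 15, 16, 23, 32, 33}
Elements to remove from A (in A, not in T): {5, 10, 19, 24, 25, 37} → 6 removals
Elements to add to A (in T, not in A): {1, 7, 15, 23, 32, 33} → 6 additions
Total edits = 6 + 6 = 12

12


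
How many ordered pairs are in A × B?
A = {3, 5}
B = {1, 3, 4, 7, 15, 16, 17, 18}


Set A = {3, 5} has 2 elements.
Set B = {1, 3, 4, 7, 15, 16, 17, 18} has 8 elements.
|A × B| = |A| × |B| = 2 × 8 = 16

16


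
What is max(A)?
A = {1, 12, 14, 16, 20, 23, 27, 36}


Set A = {1, 12, 14, 16, 20, 23, 27, 36}
Elements in ascending order: 1, 12, 14, 16, 20, 23, 27, 36
The largest element is 36.

36


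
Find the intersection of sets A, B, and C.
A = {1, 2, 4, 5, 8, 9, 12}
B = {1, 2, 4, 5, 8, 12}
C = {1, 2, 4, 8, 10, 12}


Set A = {1, 2, 4, 5, 8, 9, 12}
Set B = {1, 2, 4, 5, 8, 12}
Set C = {1, 2, 4, 8, 10, 12}
First, A ∩ B = {1, 2, 4, 5, 8, 12}
Then, (A ∩ B) ∩ C = {1, 2, 4, 8, 12}

{1, 2, 4, 8, 12}


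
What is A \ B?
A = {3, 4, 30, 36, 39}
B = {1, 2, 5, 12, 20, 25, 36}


Set A = {3, 4, 30, 36, 39}
Set B = {1, 2, 5, 12, 20, 25, 36}
A \ B includes elements in A that are not in B.
Check each element of A:
3 (not in B, keep), 4 (not in B, keep), 30 (not in B, keep), 36 (in B, remove), 39 (not in B, keep)
A \ B = {3, 4, 30, 39}

{3, 4, 30, 39}


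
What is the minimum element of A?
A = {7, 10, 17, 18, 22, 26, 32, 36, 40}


Set A = {7, 10, 17, 18, 22, 26, 32, 36, 40}
Elements in ascending order: 7, 10, 17, 18, 22, 26, 32, 36, 40
The smallest element is 7.

7


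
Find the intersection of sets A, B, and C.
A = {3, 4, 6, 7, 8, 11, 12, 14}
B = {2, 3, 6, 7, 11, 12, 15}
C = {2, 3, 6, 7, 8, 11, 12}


Set A = {3, 4, 6, 7, 8, 11, 12, 14}
Set B = {2, 3, 6, 7, 11, 12, 15}
Set C = {2, 3, 6, 7, 8, 11, 12}
First, A ∩ B = {3, 6, 7, 11, 12}
Then, (A ∩ B) ∩ C = {3, 6, 7, 11, 12}

{3, 6, 7, 11, 12}


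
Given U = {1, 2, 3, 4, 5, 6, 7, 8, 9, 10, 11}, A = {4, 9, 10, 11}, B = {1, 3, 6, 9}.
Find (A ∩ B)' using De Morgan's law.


U = {1, 2, 3, 4, 5, 6, 7, 8, 9, 10, 11}
A = {4, 9, 10, 11}, B = {1, 3, 6, 9}
A ∩ B = {9}
(A ∩ B)' = U \ (A ∩ B) = {1, 2, 3, 4, 5, 6, 7, 8, 10, 11}
Verification via A' ∪ B': A' = {1, 2, 3, 5, 6, 7, 8}, B' = {2, 4, 5, 7, 8, 10, 11}
A' ∪ B' = {1, 2, 3, 4, 5, 6, 7, 8, 10, 11} ✓

{1, 2, 3, 4, 5, 6, 7, 8, 10, 11}


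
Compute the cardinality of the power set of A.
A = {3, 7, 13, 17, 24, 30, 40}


Set A = {3, 7, 13, 17, 24, 30, 40}
|A| = 7
The power set P(A) contains all subsets of A.
|P(A)| = 2^|A| = 2^7 = 128

128


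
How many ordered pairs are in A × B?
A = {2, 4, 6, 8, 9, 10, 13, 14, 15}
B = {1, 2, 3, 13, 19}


Set A = {2, 4, 6, 8, 9, 10, 13, 14, 15} has 9 elements.
Set B = {1, 2, 3, 13, 19} has 5 elements.
|A × B| = |A| × |B| = 9 × 5 = 45

45


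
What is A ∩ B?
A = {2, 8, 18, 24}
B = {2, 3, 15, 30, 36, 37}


Set A = {2, 8, 18, 24}
Set B = {2, 3, 15, 30, 36, 37}
A ∩ B includes only elements in both sets.
Check each element of A against B:
2 ✓, 8 ✗, 18 ✗, 24 ✗
A ∩ B = {2}

{2}


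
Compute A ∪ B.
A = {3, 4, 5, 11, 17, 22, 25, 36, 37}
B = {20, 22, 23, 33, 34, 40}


Set A = {3, 4, 5, 11, 17, 22, 25, 36, 37}
Set B = {20, 22, 23, 33, 34, 40}
A ∪ B includes all elements in either set.
Elements from A: {3, 4, 5, 11, 17, 22, 25, 36, 37}
Elements from B not already included: {20, 23, 33, 34, 40}
A ∪ B = {3, 4, 5, 11, 17, 20, 22, 23, 25, 33, 34, 36, 37, 40}

{3, 4, 5, 11, 17, 20, 22, 23, 25, 33, 34, 36, 37, 40}


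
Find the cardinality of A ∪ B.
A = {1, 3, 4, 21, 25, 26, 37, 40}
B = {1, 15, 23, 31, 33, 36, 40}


Set A = {1, 3, 4, 21, 25, 26, 37, 40}, |A| = 8
Set B = {1, 15, 23, 31, 33, 36, 40}, |B| = 7
A ∩ B = {1, 40}, |A ∩ B| = 2
|A ∪ B| = |A| + |B| - |A ∩ B| = 8 + 7 - 2 = 13

13


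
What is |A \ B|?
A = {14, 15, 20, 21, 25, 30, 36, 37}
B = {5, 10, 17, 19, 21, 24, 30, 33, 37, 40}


Set A = {14, 15, 20, 21, 25, 30, 36, 37}
Set B = {5, 10, 17, 19, 21, 24, 30, 33, 37, 40}
A \ B = {14, 15, 20, 25, 36}
|A \ B| = 5

5


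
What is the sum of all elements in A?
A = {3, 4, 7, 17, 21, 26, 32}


Set A = {3, 4, 7, 17, 21, 26, 32}
Sum = 3 + 4 + 7 + 17 + 21 + 26 + 32 = 110

110


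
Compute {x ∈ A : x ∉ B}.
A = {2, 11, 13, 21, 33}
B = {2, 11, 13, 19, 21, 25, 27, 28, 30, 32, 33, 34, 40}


Set A = {2, 11, 13, 21, 33}
Set B = {2, 11, 13, 19, 21, 25, 27, 28, 30, 32, 33, 34, 40}
Check each element of A against B:
2 ∈ B, 11 ∈ B, 13 ∈ B, 21 ∈ B, 33 ∈ B
Elements of A not in B: {}

{}


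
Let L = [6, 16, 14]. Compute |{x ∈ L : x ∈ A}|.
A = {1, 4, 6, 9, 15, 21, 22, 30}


Set A = {1, 4, 6, 9, 15, 21, 22, 30}
Candidates: [6, 16, 14]
Check each candidate:
6 ∈ A, 16 ∉ A, 14 ∉ A
Count of candidates in A: 1

1


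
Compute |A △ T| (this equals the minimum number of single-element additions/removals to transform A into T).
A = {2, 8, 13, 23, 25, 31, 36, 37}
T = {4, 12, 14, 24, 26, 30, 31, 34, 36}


Set A = {2, 8, 13, 23, 25, 31, 36, 37}
Set T = {4, 12, 14, 24, 26, 30, 31, 34, 36}
Elements to remove from A (in A, not in T): {2, 8, 13, 23, 25, 37} → 6 removals
Elements to add to A (in T, not in A): {4, 12, 14, 24, 26, 30, 34} → 7 additions
Total edits = 6 + 7 = 13

13


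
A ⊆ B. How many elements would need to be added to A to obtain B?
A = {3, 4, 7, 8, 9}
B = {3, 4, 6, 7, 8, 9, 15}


Set A = {3, 4, 7, 8, 9}, |A| = 5
Set B = {3, 4, 6, 7, 8, 9, 15}, |B| = 7
Since A ⊆ B: B \ A = {6, 15}
|B| - |A| = 7 - 5 = 2

2


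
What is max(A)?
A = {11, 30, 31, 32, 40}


Set A = {11, 30, 31, 32, 40}
Elements in ascending order: 11, 30, 31, 32, 40
The largest element is 40.

40


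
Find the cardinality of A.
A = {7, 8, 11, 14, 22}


Set A = {7, 8, 11, 14, 22}
Listing elements: 7, 8, 11, 14, 22
Counting: 5 elements
|A| = 5

5


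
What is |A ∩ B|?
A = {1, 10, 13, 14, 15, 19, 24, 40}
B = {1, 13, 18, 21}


Set A = {1, 10, 13, 14, 15, 19, 24, 40}
Set B = {1, 13, 18, 21}
A ∩ B = {1, 13}
|A ∩ B| = 2

2


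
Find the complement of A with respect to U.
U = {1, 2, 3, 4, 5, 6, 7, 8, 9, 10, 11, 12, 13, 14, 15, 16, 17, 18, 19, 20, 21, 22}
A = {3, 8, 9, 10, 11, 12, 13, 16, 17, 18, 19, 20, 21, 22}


Universal set U = {1, 2, 3, 4, 5, 6, 7, 8, 9, 10, 11, 12, 13, 14, 15, 16, 17, 18, 19, 20, 21, 22}
Set A = {3, 8, 9, 10, 11, 12, 13, 16, 17, 18, 19, 20, 21, 22}
A' = U \ A = elements in U but not in A
Checking each element of U:
1 (not in A, include), 2 (not in A, include), 3 (in A, exclude), 4 (not in A, include), 5 (not in A, include), 6 (not in A, include), 7 (not in A, include), 8 (in A, exclude), 9 (in A, exclude), 10 (in A, exclude), 11 (in A, exclude), 12 (in A, exclude), 13 (in A, exclude), 14 (not in A, include), 15 (not in A, include), 16 (in A, exclude), 17 (in A, exclude), 18 (in A, exclude), 19 (in A, exclude), 20 (in A, exclude), 21 (in A, exclude), 22 (in A, exclude)
A' = {1, 2, 4, 5, 6, 7, 14, 15}

{1, 2, 4, 5, 6, 7, 14, 15}


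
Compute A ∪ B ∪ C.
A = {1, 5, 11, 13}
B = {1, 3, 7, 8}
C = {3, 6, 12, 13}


Set A = {1, 5, 11, 13}
Set B = {1, 3, 7, 8}
Set C = {3, 6, 12, 13}
First, A ∪ B = {1, 3, 5, 7, 8, 11, 13}
Then, (A ∪ B) ∪ C = {1, 3, 5, 6, 7, 8, 11, 12, 13}

{1, 3, 5, 6, 7, 8, 11, 12, 13}


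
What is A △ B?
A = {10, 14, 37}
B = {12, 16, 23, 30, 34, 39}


Set A = {10, 14, 37}
Set B = {12, 16, 23, 30, 34, 39}
A △ B = (A \ B) ∪ (B \ A)
Elements in A but not B: {10, 14, 37}
Elements in B but not A: {12, 16, 23, 30, 34, 39}
A △ B = {10, 12, 14, 16, 23, 30, 34, 37, 39}

{10, 12, 14, 16, 23, 30, 34, 37, 39}


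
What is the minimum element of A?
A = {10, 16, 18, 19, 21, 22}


Set A = {10, 16, 18, 19, 21, 22}
Elements in ascending order: 10, 16, 18, 19, 21, 22
The smallest element is 10.

10


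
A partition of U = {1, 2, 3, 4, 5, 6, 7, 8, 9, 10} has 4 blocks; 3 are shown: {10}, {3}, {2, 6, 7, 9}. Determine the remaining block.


U = {1, 2, 3, 4, 5, 6, 7, 8, 9, 10}
Shown blocks: {10}, {3}, {2, 6, 7, 9}
A partition's blocks are pairwise disjoint and cover U, so the missing block = U \ (union of shown blocks).
Union of shown blocks: {2, 3, 6, 7, 9, 10}
Missing block = U \ (union) = {1, 4, 5, 8}

{1, 4, 5, 8}


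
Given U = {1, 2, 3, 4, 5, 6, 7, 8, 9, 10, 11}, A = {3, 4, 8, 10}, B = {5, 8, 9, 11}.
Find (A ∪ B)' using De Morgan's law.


U = {1, 2, 3, 4, 5, 6, 7, 8, 9, 10, 11}
A = {3, 4, 8, 10}, B = {5, 8, 9, 11}
A ∪ B = {3, 4, 5, 8, 9, 10, 11}
(A ∪ B)' = U \ (A ∪ B) = {1, 2, 6, 7}
Verification via A' ∩ B': A' = {1, 2, 5, 6, 7, 9, 11}, B' = {1, 2, 3, 4, 6, 7, 10}
A' ∩ B' = {1, 2, 6, 7} ✓

{1, 2, 6, 7}


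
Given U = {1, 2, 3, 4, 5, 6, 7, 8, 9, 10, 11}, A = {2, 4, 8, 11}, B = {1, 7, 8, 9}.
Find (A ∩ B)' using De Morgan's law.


U = {1, 2, 3, 4, 5, 6, 7, 8, 9, 10, 11}
A = {2, 4, 8, 11}, B = {1, 7, 8, 9}
A ∩ B = {8}
(A ∩ B)' = U \ (A ∩ B) = {1, 2, 3, 4, 5, 6, 7, 9, 10, 11}
Verification via A' ∪ B': A' = {1, 3, 5, 6, 7, 9, 10}, B' = {2, 3, 4, 5, 6, 10, 11}
A' ∪ B' = {1, 2, 3, 4, 5, 6, 7, 9, 10, 11} ✓

{1, 2, 3, 4, 5, 6, 7, 9, 10, 11}


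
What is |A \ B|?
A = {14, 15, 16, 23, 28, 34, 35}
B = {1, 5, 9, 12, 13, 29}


Set A = {14, 15, 16, 23, 28, 34, 35}
Set B = {1, 5, 9, 12, 13, 29}
A \ B = {14, 15, 16, 23, 28, 34, 35}
|A \ B| = 7

7


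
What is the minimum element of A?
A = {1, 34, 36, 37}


Set A = {1, 34, 36, 37}
Elements in ascending order: 1, 34, 36, 37
The smallest element is 1.

1


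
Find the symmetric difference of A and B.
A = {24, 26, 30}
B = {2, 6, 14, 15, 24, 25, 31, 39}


Set A = {24, 26, 30}
Set B = {2, 6, 14, 15, 24, 25, 31, 39}
A △ B = (A \ B) ∪ (B \ A)
Elements in A but not B: {26, 30}
Elements in B but not A: {2, 6, 14, 15, 25, 31, 39}
A △ B = {2, 6, 14, 15, 25, 26, 30, 31, 39}

{2, 6, 14, 15, 25, 26, 30, 31, 39}


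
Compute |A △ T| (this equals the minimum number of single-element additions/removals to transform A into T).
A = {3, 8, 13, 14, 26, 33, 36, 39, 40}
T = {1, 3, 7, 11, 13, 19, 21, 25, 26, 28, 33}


Set A = {3, 8, 13, 14, 26, 33, 36, 39, 40}
Set T = {1, 3, 7, 11, 13, 19, 21, 25, 26, 28, 33}
Elements to remove from A (in A, not in T): {8, 14, 36, 39, 40} → 5 removals
Elements to add to A (in T, not in A): {1, 7, 11, 19, 21, 25, 28} → 7 additions
Total edits = 5 + 7 = 12

12


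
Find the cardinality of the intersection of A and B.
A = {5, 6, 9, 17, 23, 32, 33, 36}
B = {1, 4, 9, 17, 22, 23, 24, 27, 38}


Set A = {5, 6, 9, 17, 23, 32, 33, 36}
Set B = {1, 4, 9, 17, 22, 23, 24, 27, 38}
A ∩ B = {9, 17, 23}
|A ∩ B| = 3

3


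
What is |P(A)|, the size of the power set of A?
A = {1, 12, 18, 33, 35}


Set A = {1, 12, 18, 33, 35}
|A| = 5
The power set P(A) contains all subsets of A.
|P(A)| = 2^|A| = 2^5 = 32

32


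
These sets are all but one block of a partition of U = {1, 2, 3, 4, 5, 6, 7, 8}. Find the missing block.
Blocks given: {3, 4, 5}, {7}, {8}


U = {1, 2, 3, 4, 5, 6, 7, 8}
Shown blocks: {3, 4, 5}, {7}, {8}
A partition's blocks are pairwise disjoint and cover U, so the missing block = U \ (union of shown blocks).
Union of shown blocks: {3, 4, 5, 7, 8}
Missing block = U \ (union) = {1, 2, 6}

{1, 2, 6}


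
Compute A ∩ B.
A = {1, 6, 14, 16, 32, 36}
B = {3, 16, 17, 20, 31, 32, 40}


Set A = {1, 6, 14, 16, 32, 36}
Set B = {3, 16, 17, 20, 31, 32, 40}
A ∩ B includes only elements in both sets.
Check each element of A against B:
1 ✗, 6 ✗, 14 ✗, 16 ✓, 32 ✓, 36 ✗
A ∩ B = {16, 32}

{16, 32}


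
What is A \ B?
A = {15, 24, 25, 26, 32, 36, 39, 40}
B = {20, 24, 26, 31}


Set A = {15, 24, 25, 26, 32, 36, 39, 40}
Set B = {20, 24, 26, 31}
A \ B includes elements in A that are not in B.
Check each element of A:
15 (not in B, keep), 24 (in B, remove), 25 (not in B, keep), 26 (in B, remove), 32 (not in B, keep), 36 (not in B, keep), 39 (not in B, keep), 40 (not in B, keep)
A \ B = {15, 25, 32, 36, 39, 40}

{15, 25, 32, 36, 39, 40}


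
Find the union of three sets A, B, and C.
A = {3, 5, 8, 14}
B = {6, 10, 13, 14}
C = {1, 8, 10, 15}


Set A = {3, 5, 8, 14}
Set B = {6, 10, 13, 14}
Set C = {1, 8, 10, 15}
First, A ∪ B = {3, 5, 6, 8, 10, 13, 14}
Then, (A ∪ B) ∪ C = {1, 3, 5, 6, 8, 10, 13, 14, 15}

{1, 3, 5, 6, 8, 10, 13, 14, 15}


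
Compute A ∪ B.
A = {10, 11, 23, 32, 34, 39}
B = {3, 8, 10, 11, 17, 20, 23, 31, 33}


Set A = {10, 11, 23, 32, 34, 39}
Set B = {3, 8, 10, 11, 17, 20, 23, 31, 33}
A ∪ B includes all elements in either set.
Elements from A: {10, 11, 23, 32, 34, 39}
Elements from B not already included: {3, 8, 17, 20, 31, 33}
A ∪ B = {3, 8, 10, 11, 17, 20, 23, 31, 32, 33, 34, 39}

{3, 8, 10, 11, 17, 20, 23, 31, 32, 33, 34, 39}


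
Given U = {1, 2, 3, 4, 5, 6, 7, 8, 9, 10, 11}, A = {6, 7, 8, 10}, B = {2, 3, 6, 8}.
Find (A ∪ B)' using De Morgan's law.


U = {1, 2, 3, 4, 5, 6, 7, 8, 9, 10, 11}
A = {6, 7, 8, 10}, B = {2, 3, 6, 8}
A ∪ B = {2, 3, 6, 7, 8, 10}
(A ∪ B)' = U \ (A ∪ B) = {1, 4, 5, 9, 11}
Verification via A' ∩ B': A' = {1, 2, 3, 4, 5, 9, 11}, B' = {1, 4, 5, 7, 9, 10, 11}
A' ∩ B' = {1, 4, 5, 9, 11} ✓

{1, 4, 5, 9, 11}


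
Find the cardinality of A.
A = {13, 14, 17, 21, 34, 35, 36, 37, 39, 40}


Set A = {13, 14, 17, 21, 34, 35, 36, 37, 39, 40}
Listing elements: 13, 14, 17, 21, 34, 35, 36, 37, 39, 40
Counting: 10 elements
|A| = 10

10


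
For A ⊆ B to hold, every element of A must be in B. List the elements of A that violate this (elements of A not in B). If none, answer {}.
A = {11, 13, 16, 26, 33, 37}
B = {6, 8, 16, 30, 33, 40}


Set A = {11, 13, 16, 26, 33, 37}
Set B = {6, 8, 16, 30, 33, 40}
Check each element of A against B:
11 ∉ B (include), 13 ∉ B (include), 16 ∈ B, 26 ∉ B (include), 33 ∈ B, 37 ∉ B (include)
Elements of A not in B: {11, 13, 26, 37}

{11, 13, 26, 37}


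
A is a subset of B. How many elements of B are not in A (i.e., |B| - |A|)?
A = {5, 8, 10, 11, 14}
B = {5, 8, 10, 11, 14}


Set A = {5, 8, 10, 11, 14}, |A| = 5
Set B = {5, 8, 10, 11, 14}, |B| = 5
Since A ⊆ B: B \ A = {}
|B| - |A| = 5 - 5 = 0

0


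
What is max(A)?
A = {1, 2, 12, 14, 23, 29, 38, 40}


Set A = {1, 2, 12, 14, 23, 29, 38, 40}
Elements in ascending order: 1, 2, 12, 14, 23, 29, 38, 40
The largest element is 40.

40


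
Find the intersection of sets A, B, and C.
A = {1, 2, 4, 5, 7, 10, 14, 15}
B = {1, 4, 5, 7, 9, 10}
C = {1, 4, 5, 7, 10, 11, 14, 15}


Set A = {1, 2, 4, 5, 7, 10, 14, 15}
Set B = {1, 4, 5, 7, 9, 10}
Set C = {1, 4, 5, 7, 10, 11, 14, 15}
First, A ∩ B = {1, 4, 5, 7, 10}
Then, (A ∩ B) ∩ C = {1, 4, 5, 7, 10}

{1, 4, 5, 7, 10}


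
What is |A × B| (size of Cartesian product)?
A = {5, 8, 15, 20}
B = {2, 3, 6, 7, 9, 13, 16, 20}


Set A = {5, 8, 15, 20} has 4 elements.
Set B = {2, 3, 6, 7, 9, 13, 16, 20} has 8 elements.
|A × B| = |A| × |B| = 4 × 8 = 32

32


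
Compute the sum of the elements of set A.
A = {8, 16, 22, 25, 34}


Set A = {8, 16, 22, 25, 34}
Sum = 8 + 16 + 22 + 25 + 34 = 105

105


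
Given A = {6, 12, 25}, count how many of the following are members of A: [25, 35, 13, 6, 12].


Set A = {6, 12, 25}
Candidates: [25, 35, 13, 6, 12]
Check each candidate:
25 ∈ A, 35 ∉ A, 13 ∉ A, 6 ∈ A, 12 ∈ A
Count of candidates in A: 3

3


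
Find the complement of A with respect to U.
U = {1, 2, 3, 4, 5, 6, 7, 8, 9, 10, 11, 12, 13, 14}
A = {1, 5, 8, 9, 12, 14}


Universal set U = {1, 2, 3, 4, 5, 6, 7, 8, 9, 10, 11, 12, 13, 14}
Set A = {1, 5, 8, 9, 12, 14}
A' = U \ A = elements in U but not in A
Checking each element of U:
1 (in A, exclude), 2 (not in A, include), 3 (not in A, include), 4 (not in A, include), 5 (in A, exclude), 6 (not in A, include), 7 (not in A, include), 8 (in A, exclude), 9 (in A, exclude), 10 (not in A, include), 11 (not in A, include), 12 (in A, exclude), 13 (not in A, include), 14 (in A, exclude)
A' = {2, 3, 4, 6, 7, 10, 11, 13}

{2, 3, 4, 6, 7, 10, 11, 13}


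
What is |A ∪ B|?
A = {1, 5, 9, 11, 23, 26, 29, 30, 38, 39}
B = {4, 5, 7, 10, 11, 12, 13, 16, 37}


Set A = {1, 5, 9, 11, 23, 26, 29, 30, 38, 39}, |A| = 10
Set B = {4, 5, 7, 10, 11, 12, 13, 16, 37}, |B| = 9
A ∩ B = {5, 11}, |A ∩ B| = 2
|A ∪ B| = |A| + |B| - |A ∩ B| = 10 + 9 - 2 = 17

17


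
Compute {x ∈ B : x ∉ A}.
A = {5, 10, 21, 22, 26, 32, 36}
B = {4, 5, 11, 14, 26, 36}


Set A = {5, 10, 21, 22, 26, 32, 36}
Set B = {4, 5, 11, 14, 26, 36}
Check each element of B against A:
4 ∉ A (include), 5 ∈ A, 11 ∉ A (include), 14 ∉ A (include), 26 ∈ A, 36 ∈ A
Elements of B not in A: {4, 11, 14}

{4, 11, 14}


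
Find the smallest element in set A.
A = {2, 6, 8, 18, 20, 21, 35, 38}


Set A = {2, 6, 8, 18, 20, 21, 35, 38}
Elements in ascending order: 2, 6, 8, 18, 20, 21, 35, 38
The smallest element is 2.

2


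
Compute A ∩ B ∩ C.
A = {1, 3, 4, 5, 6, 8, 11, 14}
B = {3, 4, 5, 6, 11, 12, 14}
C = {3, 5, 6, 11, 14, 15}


Set A = {1, 3, 4, 5, 6, 8, 11, 14}
Set B = {3, 4, 5, 6, 11, 12, 14}
Set C = {3, 5, 6, 11, 14, 15}
First, A ∩ B = {3, 4, 5, 6, 11, 14}
Then, (A ∩ B) ∩ C = {3, 5, 6, 11, 14}

{3, 5, 6, 11, 14}


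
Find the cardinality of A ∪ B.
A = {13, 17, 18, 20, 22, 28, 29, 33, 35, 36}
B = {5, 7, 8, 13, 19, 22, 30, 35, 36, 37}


Set A = {13, 17, 18, 20, 22, 28, 29, 33, 35, 36}, |A| = 10
Set B = {5, 7, 8, 13, 19, 22, 30, 35, 36, 37}, |B| = 10
A ∩ B = {13, 22, 35, 36}, |A ∩ B| = 4
|A ∪ B| = |A| + |B| - |A ∩ B| = 10 + 10 - 4 = 16

16


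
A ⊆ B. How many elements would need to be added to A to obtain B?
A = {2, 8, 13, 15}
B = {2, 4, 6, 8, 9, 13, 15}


Set A = {2, 8, 13, 15}, |A| = 4
Set B = {2, 4, 6, 8, 9, 13, 15}, |B| = 7
Since A ⊆ B: B \ A = {4, 6, 9}
|B| - |A| = 7 - 4 = 3

3


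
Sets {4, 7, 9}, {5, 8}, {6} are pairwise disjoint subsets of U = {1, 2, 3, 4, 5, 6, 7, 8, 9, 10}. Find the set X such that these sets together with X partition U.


U = {1, 2, 3, 4, 5, 6, 7, 8, 9, 10}
Shown blocks: {4, 7, 9}, {5, 8}, {6}
A partition's blocks are pairwise disjoint and cover U, so the missing block = U \ (union of shown blocks).
Union of shown blocks: {4, 5, 6, 7, 8, 9}
Missing block = U \ (union) = {1, 2, 3, 10}

{1, 2, 3, 10}


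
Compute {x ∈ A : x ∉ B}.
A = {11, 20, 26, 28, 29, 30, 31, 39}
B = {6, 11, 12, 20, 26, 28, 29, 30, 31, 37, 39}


Set A = {11, 20, 26, 28, 29, 30, 31, 39}
Set B = {6, 11, 12, 20, 26, 28, 29, 30, 31, 37, 39}
Check each element of A against B:
11 ∈ B, 20 ∈ B, 26 ∈ B, 28 ∈ B, 29 ∈ B, 30 ∈ B, 31 ∈ B, 39 ∈ B
Elements of A not in B: {}

{}


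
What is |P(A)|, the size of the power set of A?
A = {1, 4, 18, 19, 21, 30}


Set A = {1, 4, 18, 19, 21, 30}
|A| = 6
The power set P(A) contains all subsets of A.
|P(A)| = 2^|A| = 2^6 = 64

64


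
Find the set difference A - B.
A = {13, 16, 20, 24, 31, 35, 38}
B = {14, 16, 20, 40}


Set A = {13, 16, 20, 24, 31, 35, 38}
Set B = {14, 16, 20, 40}
A \ B includes elements in A that are not in B.
Check each element of A:
13 (not in B, keep), 16 (in B, remove), 20 (in B, remove), 24 (not in B, keep), 31 (not in B, keep), 35 (not in B, keep), 38 (not in B, keep)
A \ B = {13, 24, 31, 35, 38}

{13, 24, 31, 35, 38}


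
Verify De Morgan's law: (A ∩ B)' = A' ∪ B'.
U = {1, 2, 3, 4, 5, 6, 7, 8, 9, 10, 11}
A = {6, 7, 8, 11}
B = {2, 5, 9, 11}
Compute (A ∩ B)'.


U = {1, 2, 3, 4, 5, 6, 7, 8, 9, 10, 11}
A = {6, 7, 8, 11}, B = {2, 5, 9, 11}
A ∩ B = {11}
(A ∩ B)' = U \ (A ∩ B) = {1, 2, 3, 4, 5, 6, 7, 8, 9, 10}
Verification via A' ∪ B': A' = {1, 2, 3, 4, 5, 9, 10}, B' = {1, 3, 4, 6, 7, 8, 10}
A' ∪ B' = {1, 2, 3, 4, 5, 6, 7, 8, 9, 10} ✓

{1, 2, 3, 4, 5, 6, 7, 8, 9, 10}


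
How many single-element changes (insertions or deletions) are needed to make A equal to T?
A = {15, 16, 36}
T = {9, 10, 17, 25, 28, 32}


Set A = {15, 16, 36}
Set T = {9, 10, 17, 25, 28, 32}
Elements to remove from A (in A, not in T): {15, 16, 36} → 3 removals
Elements to add to A (in T, not in A): {9, 10, 17, 25, 28, 32} → 6 additions
Total edits = 3 + 6 = 9

9


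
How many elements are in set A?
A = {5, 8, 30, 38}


Set A = {5, 8, 30, 38}
Listing elements: 5, 8, 30, 38
Counting: 4 elements
|A| = 4

4


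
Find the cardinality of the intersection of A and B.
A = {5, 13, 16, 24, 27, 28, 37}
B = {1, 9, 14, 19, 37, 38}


Set A = {5, 13, 16, 24, 27, 28, 37}
Set B = {1, 9, 14, 19, 37, 38}
A ∩ B = {37}
|A ∩ B| = 1

1


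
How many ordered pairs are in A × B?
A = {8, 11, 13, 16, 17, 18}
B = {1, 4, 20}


Set A = {8, 11, 13, 16, 17, 18} has 6 elements.
Set B = {1, 4, 20} has 3 elements.
|A × B| = |A| × |B| = 6 × 3 = 18

18


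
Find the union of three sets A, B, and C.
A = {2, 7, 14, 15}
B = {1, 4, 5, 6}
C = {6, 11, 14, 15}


Set A = {2, 7, 14, 15}
Set B = {1, 4, 5, 6}
Set C = {6, 11, 14, 15}
First, A ∪ B = {1, 2, 4, 5, 6, 7, 14, 15}
Then, (A ∪ B) ∪ C = {1, 2, 4, 5, 6, 7, 11, 14, 15}

{1, 2, 4, 5, 6, 7, 11, 14, 15}


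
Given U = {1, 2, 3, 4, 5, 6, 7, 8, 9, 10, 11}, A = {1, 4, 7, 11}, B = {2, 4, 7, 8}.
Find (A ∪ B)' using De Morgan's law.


U = {1, 2, 3, 4, 5, 6, 7, 8, 9, 10, 11}
A = {1, 4, 7, 11}, B = {2, 4, 7, 8}
A ∪ B = {1, 2, 4, 7, 8, 11}
(A ∪ B)' = U \ (A ∪ B) = {3, 5, 6, 9, 10}
Verification via A' ∩ B': A' = {2, 3, 5, 6, 8, 9, 10}, B' = {1, 3, 5, 6, 9, 10, 11}
A' ∩ B' = {3, 5, 6, 9, 10} ✓

{3, 5, 6, 9, 10}


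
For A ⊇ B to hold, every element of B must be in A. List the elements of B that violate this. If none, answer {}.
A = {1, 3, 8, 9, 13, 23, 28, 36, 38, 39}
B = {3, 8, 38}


Set A = {1, 3, 8, 9, 13, 23, 28, 36, 38, 39}
Set B = {3, 8, 38}
Check each element of B against A:
3 ∈ A, 8 ∈ A, 38 ∈ A
Elements of B not in A: {}

{}


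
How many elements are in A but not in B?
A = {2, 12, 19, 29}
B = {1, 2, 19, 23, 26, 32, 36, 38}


Set A = {2, 12, 19, 29}
Set B = {1, 2, 19, 23, 26, 32, 36, 38}
A \ B = {12, 29}
|A \ B| = 2

2


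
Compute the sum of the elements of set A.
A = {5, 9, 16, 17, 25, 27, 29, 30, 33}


Set A = {5, 9, 16, 17, 25, 27, 29, 30, 33}
Sum = 5 + 9 + 16 + 17 + 25 + 27 + 29 + 30 + 33 = 191

191


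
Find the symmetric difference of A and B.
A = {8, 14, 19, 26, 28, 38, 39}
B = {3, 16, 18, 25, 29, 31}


Set A = {8, 14, 19, 26, 28, 38, 39}
Set B = {3, 16, 18, 25, 29, 31}
A △ B = (A \ B) ∪ (B \ A)
Elements in A but not B: {8, 14, 19, 26, 28, 38, 39}
Elements in B but not A: {3, 16, 18, 25, 29, 31}
A △ B = {3, 8, 14, 16, 18, 19, 25, 26, 28, 29, 31, 38, 39}

{3, 8, 14, 16, 18, 19, 25, 26, 28, 29, 31, 38, 39}


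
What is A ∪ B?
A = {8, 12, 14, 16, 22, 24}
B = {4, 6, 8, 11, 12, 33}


Set A = {8, 12, 14, 16, 22, 24}
Set B = {4, 6, 8, 11, 12, 33}
A ∪ B includes all elements in either set.
Elements from A: {8, 12, 14, 16, 22, 24}
Elements from B not already included: {4, 6, 11, 33}
A ∪ B = {4, 6, 8, 11, 12, 14, 16, 22, 24, 33}

{4, 6, 8, 11, 12, 14, 16, 22, 24, 33}


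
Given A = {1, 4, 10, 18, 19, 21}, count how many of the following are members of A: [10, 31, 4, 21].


Set A = {1, 4, 10, 18, 19, 21}
Candidates: [10, 31, 4, 21]
Check each candidate:
10 ∈ A, 31 ∉ A, 4 ∈ A, 21 ∈ A
Count of candidates in A: 3

3


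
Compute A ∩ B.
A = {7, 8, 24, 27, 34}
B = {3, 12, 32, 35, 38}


Set A = {7, 8, 24, 27, 34}
Set B = {3, 12, 32, 35, 38}
A ∩ B includes only elements in both sets.
Check each element of A against B:
7 ✗, 8 ✗, 24 ✗, 27 ✗, 34 ✗
A ∩ B = {}

{}


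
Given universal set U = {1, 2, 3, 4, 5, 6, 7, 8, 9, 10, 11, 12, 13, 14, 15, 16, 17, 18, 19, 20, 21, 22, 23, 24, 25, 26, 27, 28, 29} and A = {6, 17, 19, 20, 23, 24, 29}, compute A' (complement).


Universal set U = {1, 2, 3, 4, 5, 6, 7, 8, 9, 10, 11, 12, 13, 14, 15, 16, 17, 18, 19, 20, 21, 22, 23, 24, 25, 26, 27, 28, 29}
Set A = {6, 17, 19, 20, 23, 24, 29}
A' = U \ A = elements in U but not in A
Checking each element of U:
1 (not in A, include), 2 (not in A, include), 3 (not in A, include), 4 (not in A, include), 5 (not in A, include), 6 (in A, exclude), 7 (not in A, include), 8 (not in A, include), 9 (not in A, include), 10 (not in A, include), 11 (not in A, include), 12 (not in A, include), 13 (not in A, include), 14 (not in A, include), 15 (not in A, include), 16 (not in A, include), 17 (in A, exclude), 18 (not in A, include), 19 (in A, exclude), 20 (in A, exclude), 21 (not in A, include), 22 (not in A, include), 23 (in A, exclude), 24 (in A, exclude), 25 (not in A, include), 26 (not in A, include), 27 (not in A, include), 28 (not in A, include), 29 (in A, exclude)
A' = {1, 2, 3, 4, 5, 7, 8, 9, 10, 11, 12, 13, 14, 15, 16, 18, 21, 22, 25, 26, 27, 28}

{1, 2, 3, 4, 5, 7, 8, 9, 10, 11, 12, 13, 14, 15, 16, 18, 21, 22, 25, 26, 27, 28}


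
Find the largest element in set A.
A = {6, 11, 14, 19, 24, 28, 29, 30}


Set A = {6, 11, 14, 19, 24, 28, 29, 30}
Elements in ascending order: 6, 11, 14, 19, 24, 28, 29, 30
The largest element is 30.

30


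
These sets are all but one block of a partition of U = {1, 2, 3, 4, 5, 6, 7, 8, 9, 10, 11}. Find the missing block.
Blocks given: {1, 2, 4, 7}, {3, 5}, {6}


U = {1, 2, 3, 4, 5, 6, 7, 8, 9, 10, 11}
Shown blocks: {1, 2, 4, 7}, {3, 5}, {6}
A partition's blocks are pairwise disjoint and cover U, so the missing block = U \ (union of shown blocks).
Union of shown blocks: {1, 2, 3, 4, 5, 6, 7}
Missing block = U \ (union) = {8, 9, 10, 11}

{8, 9, 10, 11}


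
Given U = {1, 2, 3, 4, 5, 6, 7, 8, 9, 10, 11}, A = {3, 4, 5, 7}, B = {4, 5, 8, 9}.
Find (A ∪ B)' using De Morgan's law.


U = {1, 2, 3, 4, 5, 6, 7, 8, 9, 10, 11}
A = {3, 4, 5, 7}, B = {4, 5, 8, 9}
A ∪ B = {3, 4, 5, 7, 8, 9}
(A ∪ B)' = U \ (A ∪ B) = {1, 2, 6, 10, 11}
Verification via A' ∩ B': A' = {1, 2, 6, 8, 9, 10, 11}, B' = {1, 2, 3, 6, 7, 10, 11}
A' ∩ B' = {1, 2, 6, 10, 11} ✓

{1, 2, 6, 10, 11}


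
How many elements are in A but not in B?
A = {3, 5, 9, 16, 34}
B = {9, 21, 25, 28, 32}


Set A = {3, 5, 9, 16, 34}
Set B = {9, 21, 25, 28, 32}
A \ B = {3, 5, 16, 34}
|A \ B| = 4

4


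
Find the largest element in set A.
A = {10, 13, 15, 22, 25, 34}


Set A = {10, 13, 15, 22, 25, 34}
Elements in ascending order: 10, 13, 15, 22, 25, 34
The largest element is 34.

34


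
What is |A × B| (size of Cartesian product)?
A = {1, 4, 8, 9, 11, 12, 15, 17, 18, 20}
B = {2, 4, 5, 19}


Set A = {1, 4, 8, 9, 11, 12, 15, 17, 18, 20} has 10 elements.
Set B = {2, 4, 5, 19} has 4 elements.
|A × B| = |A| × |B| = 10 × 4 = 40

40


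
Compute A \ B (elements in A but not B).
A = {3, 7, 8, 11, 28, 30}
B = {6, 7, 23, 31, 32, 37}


Set A = {3, 7, 8, 11, 28, 30}
Set B = {6, 7, 23, 31, 32, 37}
A \ B includes elements in A that are not in B.
Check each element of A:
3 (not in B, keep), 7 (in B, remove), 8 (not in B, keep), 11 (not in B, keep), 28 (not in B, keep), 30 (not in B, keep)
A \ B = {3, 8, 11, 28, 30}

{3, 8, 11, 28, 30}


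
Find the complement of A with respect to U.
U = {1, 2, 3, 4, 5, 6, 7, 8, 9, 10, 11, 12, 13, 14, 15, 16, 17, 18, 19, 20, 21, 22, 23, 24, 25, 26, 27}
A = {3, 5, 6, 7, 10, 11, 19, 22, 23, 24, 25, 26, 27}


Universal set U = {1, 2, 3, 4, 5, 6, 7, 8, 9, 10, 11, 12, 13, 14, 15, 16, 17, 18, 19, 20, 21, 22, 23, 24, 25, 26, 27}
Set A = {3, 5, 6, 7, 10, 11, 19, 22, 23, 24, 25, 26, 27}
A' = U \ A = elements in U but not in A
Checking each element of U:
1 (not in A, include), 2 (not in A, include), 3 (in A, exclude), 4 (not in A, include), 5 (in A, exclude), 6 (in A, exclude), 7 (in A, exclude), 8 (not in A, include), 9 (not in A, include), 10 (in A, exclude), 11 (in A, exclude), 12 (not in A, include), 13 (not in A, include), 14 (not in A, include), 15 (not in A, include), 16 (not in A, include), 17 (not in A, include), 18 (not in A, include), 19 (in A, exclude), 20 (not in A, include), 21 (not in A, include), 22 (in A, exclude), 23 (in A, exclude), 24 (in A, exclude), 25 (in A, exclude), 26 (in A, exclude), 27 (in A, exclude)
A' = {1, 2, 4, 8, 9, 12, 13, 14, 15, 16, 17, 18, 20, 21}

{1, 2, 4, 8, 9, 12, 13, 14, 15, 16, 17, 18, 20, 21}


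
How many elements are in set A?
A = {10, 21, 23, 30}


Set A = {10, 21, 23, 30}
Listing elements: 10, 21, 23, 30
Counting: 4 elements
|A| = 4

4


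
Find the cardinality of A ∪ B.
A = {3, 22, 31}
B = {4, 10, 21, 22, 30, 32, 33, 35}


Set A = {3, 22, 31}, |A| = 3
Set B = {4, 10, 21, 22, 30, 32, 33, 35}, |B| = 8
A ∩ B = {22}, |A ∩ B| = 1
|A ∪ B| = |A| + |B| - |A ∩ B| = 3 + 8 - 1 = 10

10


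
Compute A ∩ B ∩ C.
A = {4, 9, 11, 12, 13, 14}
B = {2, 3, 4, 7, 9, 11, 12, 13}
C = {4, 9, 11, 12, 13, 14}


Set A = {4, 9, 11, 12, 13, 14}
Set B = {2, 3, 4, 7, 9, 11, 12, 13}
Set C = {4, 9, 11, 12, 13, 14}
First, A ∩ B = {4, 9, 11, 12, 13}
Then, (A ∩ B) ∩ C = {4, 9, 11, 12, 13}

{4, 9, 11, 12, 13}


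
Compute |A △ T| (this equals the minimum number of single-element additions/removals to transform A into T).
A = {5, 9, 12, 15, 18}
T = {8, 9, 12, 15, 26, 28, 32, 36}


Set A = {5, 9, 12, 15, 18}
Set T = {8, 9, 12, 15, 26, 28, 32, 36}
Elements to remove from A (in A, not in T): {5, 18} → 2 removals
Elements to add to A (in T, not in A): {8, 26, 28, 32, 36} → 5 additions
Total edits = 2 + 5 = 7

7


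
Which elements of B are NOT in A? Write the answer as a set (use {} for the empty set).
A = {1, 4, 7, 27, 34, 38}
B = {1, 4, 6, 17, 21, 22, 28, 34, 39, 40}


Set A = {1, 4, 7, 27, 34, 38}
Set B = {1, 4, 6, 17, 21, 22, 28, 34, 39, 40}
Check each element of B against A:
1 ∈ A, 4 ∈ A, 6 ∉ A (include), 17 ∉ A (include), 21 ∉ A (include), 22 ∉ A (include), 28 ∉ A (include), 34 ∈ A, 39 ∉ A (include), 40 ∉ A (include)
Elements of B not in A: {6, 17, 21, 22, 28, 39, 40}

{6, 17, 21, 22, 28, 39, 40}


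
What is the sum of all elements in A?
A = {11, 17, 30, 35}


Set A = {11, 17, 30, 35}
Sum = 11 + 17 + 30 + 35 = 93

93


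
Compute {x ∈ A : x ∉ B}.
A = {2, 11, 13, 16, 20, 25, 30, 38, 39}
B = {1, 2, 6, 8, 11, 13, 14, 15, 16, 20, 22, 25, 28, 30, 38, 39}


Set A = {2, 11, 13, 16, 20, 25, 30, 38, 39}
Set B = {1, 2, 6, 8, 11, 13, 14, 15, 16, 20, 22, 25, 28, 30, 38, 39}
Check each element of A against B:
2 ∈ B, 11 ∈ B, 13 ∈ B, 16 ∈ B, 20 ∈ B, 25 ∈ B, 30 ∈ B, 38 ∈ B, 39 ∈ B
Elements of A not in B: {}

{}


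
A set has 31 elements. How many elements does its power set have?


The set has 31 elements.
The power set contains all possible subsets.
|P(A)| = 2^|A| = 2^31 = 2147483648

2147483648


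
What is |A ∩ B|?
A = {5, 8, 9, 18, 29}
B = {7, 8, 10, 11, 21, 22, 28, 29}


Set A = {5, 8, 9, 18, 29}
Set B = {7, 8, 10, 11, 21, 22, 28, 29}
A ∩ B = {8, 29}
|A ∩ B| = 2

2


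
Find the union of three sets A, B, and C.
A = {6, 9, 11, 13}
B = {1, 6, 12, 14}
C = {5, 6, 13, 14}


Set A = {6, 9, 11, 13}
Set B = {1, 6, 12, 14}
Set C = {5, 6, 13, 14}
First, A ∪ B = {1, 6, 9, 11, 12, 13, 14}
Then, (A ∪ B) ∪ C = {1, 5, 6, 9, 11, 12, 13, 14}

{1, 5, 6, 9, 11, 12, 13, 14}


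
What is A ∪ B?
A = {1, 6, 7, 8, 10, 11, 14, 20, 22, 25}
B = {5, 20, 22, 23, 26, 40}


Set A = {1, 6, 7, 8, 10, 11, 14, 20, 22, 25}
Set B = {5, 20, 22, 23, 26, 40}
A ∪ B includes all elements in either set.
Elements from A: {1, 6, 7, 8, 10, 11, 14, 20, 22, 25}
Elements from B not already included: {5, 23, 26, 40}
A ∪ B = {1, 5, 6, 7, 8, 10, 11, 14, 20, 22, 23, 25, 26, 40}

{1, 5, 6, 7, 8, 10, 11, 14, 20, 22, 23, 25, 26, 40}


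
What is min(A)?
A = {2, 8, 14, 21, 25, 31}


Set A = {2, 8, 14, 21, 25, 31}
Elements in ascending order: 2, 8, 14, 21, 25, 31
The smallest element is 2.

2


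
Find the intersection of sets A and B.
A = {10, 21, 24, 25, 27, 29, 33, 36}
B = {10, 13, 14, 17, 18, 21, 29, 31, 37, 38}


Set A = {10, 21, 24, 25, 27, 29, 33, 36}
Set B = {10, 13, 14, 17, 18, 21, 29, 31, 37, 38}
A ∩ B includes only elements in both sets.
Check each element of A against B:
10 ✓, 21 ✓, 24 ✗, 25 ✗, 27 ✗, 29 ✓, 33 ✗, 36 ✗
A ∩ B = {10, 21, 29}

{10, 21, 29}


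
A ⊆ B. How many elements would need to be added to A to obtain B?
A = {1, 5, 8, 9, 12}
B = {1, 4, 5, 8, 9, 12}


Set A = {1, 5, 8, 9, 12}, |A| = 5
Set B = {1, 4, 5, 8, 9, 12}, |B| = 6
Since A ⊆ B: B \ A = {4}
|B| - |A| = 6 - 5 = 1

1


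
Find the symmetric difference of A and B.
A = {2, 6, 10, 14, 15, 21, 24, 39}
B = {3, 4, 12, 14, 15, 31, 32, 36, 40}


Set A = {2, 6, 10, 14, 15, 21, 24, 39}
Set B = {3, 4, 12, 14, 15, 31, 32, 36, 40}
A △ B = (A \ B) ∪ (B \ A)
Elements in A but not B: {2, 6, 10, 21, 24, 39}
Elements in B but not A: {3, 4, 12, 31, 32, 36, 40}
A △ B = {2, 3, 4, 6, 10, 12, 21, 24, 31, 32, 36, 39, 40}

{2, 3, 4, 6, 10, 12, 21, 24, 31, 32, 36, 39, 40}


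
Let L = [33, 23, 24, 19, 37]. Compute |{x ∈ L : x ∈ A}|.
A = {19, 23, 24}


Set A = {19, 23, 24}
Candidates: [33, 23, 24, 19, 37]
Check each candidate:
33 ∉ A, 23 ∈ A, 24 ∈ A, 19 ∈ A, 37 ∉ A
Count of candidates in A: 3

3


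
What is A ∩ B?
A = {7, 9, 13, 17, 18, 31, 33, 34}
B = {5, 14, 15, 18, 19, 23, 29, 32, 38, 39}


Set A = {7, 9, 13, 17, 18, 31, 33, 34}
Set B = {5, 14, 15, 18, 19, 23, 29, 32, 38, 39}
A ∩ B includes only elements in both sets.
Check each element of A against B:
7 ✗, 9 ✗, 13 ✗, 17 ✗, 18 ✓, 31 ✗, 33 ✗, 34 ✗
A ∩ B = {18}

{18}


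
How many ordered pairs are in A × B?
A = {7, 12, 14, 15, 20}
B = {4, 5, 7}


Set A = {7, 12, 14, 15, 20} has 5 elements.
Set B = {4, 5, 7} has 3 elements.
|A × B| = |A| × |B| = 5 × 3 = 15

15


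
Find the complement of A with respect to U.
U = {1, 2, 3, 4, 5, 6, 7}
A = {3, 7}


Universal set U = {1, 2, 3, 4, 5, 6, 7}
Set A = {3, 7}
A' = U \ A = elements in U but not in A
Checking each element of U:
1 (not in A, include), 2 (not in A, include), 3 (in A, exclude), 4 (not in A, include), 5 (not in A, include), 6 (not in A, include), 7 (in A, exclude)
A' = {1, 2, 4, 5, 6}

{1, 2, 4, 5, 6}


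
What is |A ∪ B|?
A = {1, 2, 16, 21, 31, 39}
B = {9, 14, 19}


Set A = {1, 2, 16, 21, 31, 39}, |A| = 6
Set B = {9, 14, 19}, |B| = 3
A ∩ B = {}, |A ∩ B| = 0
|A ∪ B| = |A| + |B| - |A ∩ B| = 6 + 3 - 0 = 9

9


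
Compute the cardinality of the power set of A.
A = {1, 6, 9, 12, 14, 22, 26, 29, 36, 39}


Set A = {1, 6, 9, 12, 14, 22, 26, 29, 36, 39}
|A| = 10
The power set P(A) contains all subsets of A.
|P(A)| = 2^|A| = 2^10 = 1024

1024


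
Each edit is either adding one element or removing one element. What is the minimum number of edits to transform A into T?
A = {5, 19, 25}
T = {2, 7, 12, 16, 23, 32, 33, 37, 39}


Set A = {5, 19, 25}
Set T = {2, 7, 12, 16, 23, 32, 33, 37, 39}
Elements to remove from A (in A, not in T): {5, 19, 25} → 3 removals
Elements to add to A (in T, not in A): {2, 7, 12, 16, 23, 32, 33, 37, 39} → 9 additions
Total edits = 3 + 9 = 12

12


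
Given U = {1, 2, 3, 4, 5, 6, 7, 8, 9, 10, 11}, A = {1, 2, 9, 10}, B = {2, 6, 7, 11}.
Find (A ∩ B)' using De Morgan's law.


U = {1, 2, 3, 4, 5, 6, 7, 8, 9, 10, 11}
A = {1, 2, 9, 10}, B = {2, 6, 7, 11}
A ∩ B = {2}
(A ∩ B)' = U \ (A ∩ B) = {1, 3, 4, 5, 6, 7, 8, 9, 10, 11}
Verification via A' ∪ B': A' = {3, 4, 5, 6, 7, 8, 11}, B' = {1, 3, 4, 5, 8, 9, 10}
A' ∪ B' = {1, 3, 4, 5, 6, 7, 8, 9, 10, 11} ✓

{1, 3, 4, 5, 6, 7, 8, 9, 10, 11}


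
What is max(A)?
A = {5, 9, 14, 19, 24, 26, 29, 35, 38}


Set A = {5, 9, 14, 19, 24, 26, 29, 35, 38}
Elements in ascending order: 5, 9, 14, 19, 24, 26, 29, 35, 38
The largest element is 38.

38


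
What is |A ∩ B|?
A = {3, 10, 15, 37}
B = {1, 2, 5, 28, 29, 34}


Set A = {3, 10, 15, 37}
Set B = {1, 2, 5, 28, 29, 34}
A ∩ B = {}
|A ∩ B| = 0

0


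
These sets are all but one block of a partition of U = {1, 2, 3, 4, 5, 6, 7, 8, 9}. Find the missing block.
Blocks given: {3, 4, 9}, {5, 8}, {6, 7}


U = {1, 2, 3, 4, 5, 6, 7, 8, 9}
Shown blocks: {3, 4, 9}, {5, 8}, {6, 7}
A partition's blocks are pairwise disjoint and cover U, so the missing block = U \ (union of shown blocks).
Union of shown blocks: {3, 4, 5, 6, 7, 8, 9}
Missing block = U \ (union) = {1, 2}

{1, 2}


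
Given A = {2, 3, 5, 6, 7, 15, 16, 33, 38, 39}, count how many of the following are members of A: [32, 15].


Set A = {2, 3, 5, 6, 7, 15, 16, 33, 38, 39}
Candidates: [32, 15]
Check each candidate:
32 ∉ A, 15 ∈ A
Count of candidates in A: 1

1


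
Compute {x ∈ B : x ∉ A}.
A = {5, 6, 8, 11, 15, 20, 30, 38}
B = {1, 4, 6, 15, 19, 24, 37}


Set A = {5, 6, 8, 11, 15, 20, 30, 38}
Set B = {1, 4, 6, 15, 19, 24, 37}
Check each element of B against A:
1 ∉ A (include), 4 ∉ A (include), 6 ∈ A, 15 ∈ A, 19 ∉ A (include), 24 ∉ A (include), 37 ∉ A (include)
Elements of B not in A: {1, 4, 19, 24, 37}

{1, 4, 19, 24, 37}
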